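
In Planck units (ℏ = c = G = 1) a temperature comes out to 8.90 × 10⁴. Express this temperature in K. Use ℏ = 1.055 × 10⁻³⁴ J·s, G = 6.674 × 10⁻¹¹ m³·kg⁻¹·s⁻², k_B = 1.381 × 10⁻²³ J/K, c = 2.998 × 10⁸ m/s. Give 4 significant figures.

One Planck temperature: T_P = √(ℏc⁵/G) / k_B = 1.417 × 10³² K.
8.90 × 10⁴ × 1.417 × 10³² K = 1.261 × 10³⁷ K

1.261 × 10³⁷ K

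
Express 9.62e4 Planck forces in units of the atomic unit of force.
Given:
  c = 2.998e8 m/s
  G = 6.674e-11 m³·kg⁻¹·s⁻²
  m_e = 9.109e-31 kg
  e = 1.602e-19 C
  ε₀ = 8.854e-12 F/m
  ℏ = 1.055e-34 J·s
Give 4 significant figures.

1.417e56

Planck force: F_P = c⁴/G = 1.210e44 N
atomic unit of force: F_au = E_h/a₀ = m_e²e⁶/((4πε₀)³ℏ⁴) = 8.220e-8 N
9.62e4 × 1.210e44 / 8.220e-8 = 1.417e56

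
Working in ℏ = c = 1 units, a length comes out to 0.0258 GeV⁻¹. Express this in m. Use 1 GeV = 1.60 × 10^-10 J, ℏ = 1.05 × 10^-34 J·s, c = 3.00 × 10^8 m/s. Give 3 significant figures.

5.08 × 10^-18 m

A length is [E]⁻¹ in ℏ=c=1; restore one factor of ℏc.
1 GeV⁻¹ → ℏc × (1 GeV in J)⁻¹ = 1.97 × 10^-16 m.
Result: 0.0258 × 1.97 × 10^-16 = 5.08 × 10^-18 m.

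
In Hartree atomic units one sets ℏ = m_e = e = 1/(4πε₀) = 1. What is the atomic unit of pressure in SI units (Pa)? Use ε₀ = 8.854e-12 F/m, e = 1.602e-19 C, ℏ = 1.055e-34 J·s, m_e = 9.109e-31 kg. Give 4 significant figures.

2.929e13 Pa

P_au = E_h/a₀³ = m_e⁴e¹⁰/((4πε₀)⁵ℏ⁸)
E_h = 4.354e-18 J
a₀ = 5.297e-11 m
E_h/a₀³ = 2.929e13 Pa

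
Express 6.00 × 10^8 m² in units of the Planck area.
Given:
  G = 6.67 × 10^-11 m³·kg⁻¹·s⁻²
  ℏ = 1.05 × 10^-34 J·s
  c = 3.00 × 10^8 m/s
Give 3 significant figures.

Planck area: A_P = ℏG/c³ = 2.59 × 10^-70 m².
6.00 × 10^8 / 2.59 × 10^-70 = 2.31 × 10^78

2.31 × 10^78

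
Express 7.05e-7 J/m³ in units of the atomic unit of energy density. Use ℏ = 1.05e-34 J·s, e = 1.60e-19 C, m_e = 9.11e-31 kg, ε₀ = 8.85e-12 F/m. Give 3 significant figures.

atomic unit of energy density: u_au = E_h/a₀³ = m_e⁴e¹⁰/((4πε₀)⁵ℏ⁸) = 3.01e13 J/m³.
7.05e-7 / 3.01e13 = 2.34e-20

2.34e-20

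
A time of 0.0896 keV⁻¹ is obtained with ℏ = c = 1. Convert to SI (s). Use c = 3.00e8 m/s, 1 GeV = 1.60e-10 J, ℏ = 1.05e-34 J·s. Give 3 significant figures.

5.88e-20 s

A time is [E]⁻¹ in ℏ=c=1; restore one factor of ℏ.
1 GeV⁻¹ → ℏ × (1 GeV in J)⁻¹ = 6.56e-25 s.
Convert the energy scale: 0.0896 keV⁻¹ = 8.96e4 GeV⁻¹.
Result: 8.96e4 × 6.56e-25 = 5.88e-20 s.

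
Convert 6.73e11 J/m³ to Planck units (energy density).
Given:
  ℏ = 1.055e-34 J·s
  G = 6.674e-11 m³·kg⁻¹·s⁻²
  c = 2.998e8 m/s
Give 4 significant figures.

1.453e-102

Planck energy density: u_P = c⁷/(ℏG²) = 4.632e113 J/m³.
6.73e11 / 4.632e113 = 1.453e-102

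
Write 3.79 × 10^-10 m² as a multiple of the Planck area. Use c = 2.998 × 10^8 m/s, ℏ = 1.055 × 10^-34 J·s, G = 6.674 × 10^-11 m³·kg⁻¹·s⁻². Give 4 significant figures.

Planck area: A_P = ℏG/c³ = 2.613 × 10^-70 m².
3.79 × 10^-10 / 2.613 × 10^-70 = 1.450 × 10^60

1.450 × 10^60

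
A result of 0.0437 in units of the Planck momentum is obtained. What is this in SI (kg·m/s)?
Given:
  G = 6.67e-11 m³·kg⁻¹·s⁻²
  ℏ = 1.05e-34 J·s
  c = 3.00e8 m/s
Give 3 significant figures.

0.285 kg·m/s

One Planck momentum: p_P = √(ℏc³/G) = 6.52 kg·m/s.
0.0437 × 6.52 kg·m/s = 0.285 kg·m/s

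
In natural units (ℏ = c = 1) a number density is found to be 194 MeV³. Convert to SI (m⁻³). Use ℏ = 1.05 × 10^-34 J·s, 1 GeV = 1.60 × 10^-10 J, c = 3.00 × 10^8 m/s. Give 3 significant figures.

2.54 × 10^40 m⁻³

Number density is [L]⁻³ = [E]³/(ℏc)³.
1 GeV³ → 1/(ℏc)³ × (1 GeV in J)³ = 1.31 × 10^47 m⁻³.
Convert the energy scale: 194 MeV³ = 1.94 × 10^-7 GeV³.
Result: 1.94 × 10^-7 × 1.31 × 10^47 = 2.54 × 10^40 m⁻³.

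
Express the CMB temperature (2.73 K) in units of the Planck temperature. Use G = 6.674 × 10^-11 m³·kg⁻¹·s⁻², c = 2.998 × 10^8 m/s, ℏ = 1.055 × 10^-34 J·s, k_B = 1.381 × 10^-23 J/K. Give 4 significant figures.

1.927 × 10^-32

Planck temperature: T_P = √(ℏc⁵/G) / k_B = 1.417 × 10^32 K.
2.73 / 1.417 × 10^32 = 1.927 × 10^-32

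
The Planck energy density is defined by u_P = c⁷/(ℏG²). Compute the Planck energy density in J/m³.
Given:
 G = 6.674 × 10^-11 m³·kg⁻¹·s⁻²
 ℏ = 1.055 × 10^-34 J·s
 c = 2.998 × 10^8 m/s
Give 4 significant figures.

4.632 × 10^113 J/m³

u_P = c⁷/(ℏG²)
  = 2.177 × 10^59 / 4.699 × 10^-55
  = 4.632 × 10^113 J/m³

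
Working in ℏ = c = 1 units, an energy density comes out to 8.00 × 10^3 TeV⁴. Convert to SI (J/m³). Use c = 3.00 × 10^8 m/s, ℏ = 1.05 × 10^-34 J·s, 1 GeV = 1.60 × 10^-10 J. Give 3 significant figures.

[E]/[L]³ = [E]⁴/(ℏc)³; restore (ℏc)⁻³.
1 GeV⁴ → 1/(ℏc)³ × (1 GeV in J)⁴ = 2.10 × 10^37 J/m³.
Convert the energy scale: 8.00 × 10^3 TeV⁴ = 8.00 × 10^15 GeV⁴.
Result: 8.00 × 10^15 × 2.10 × 10^37 = 1.68 × 10^53 J/m³.

1.68 × 10^53 J/m³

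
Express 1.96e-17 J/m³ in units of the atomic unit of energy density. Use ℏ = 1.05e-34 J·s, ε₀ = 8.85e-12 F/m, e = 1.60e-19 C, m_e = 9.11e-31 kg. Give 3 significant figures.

6.51e-31

atomic unit of energy density: u_au = E_h/a₀³ = m_e⁴e¹⁰/((4πε₀)⁵ℏ⁸) = 3.01e13 J/m³.
1.96e-17 / 3.01e13 = 6.51e-31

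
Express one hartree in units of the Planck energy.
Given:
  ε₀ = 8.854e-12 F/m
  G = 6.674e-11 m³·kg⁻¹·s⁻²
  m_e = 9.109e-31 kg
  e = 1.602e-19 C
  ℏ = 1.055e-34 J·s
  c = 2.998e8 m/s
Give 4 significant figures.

2.225e-27

hartree: E_h = m_e e⁴/(4πε₀ℏ)² = 4.354e-18 J
Planck energy: E_P = √(ℏc⁵/G) = 1.957e9 J
ratio = 4.354e-18 / 1.957e9 = 2.225e-27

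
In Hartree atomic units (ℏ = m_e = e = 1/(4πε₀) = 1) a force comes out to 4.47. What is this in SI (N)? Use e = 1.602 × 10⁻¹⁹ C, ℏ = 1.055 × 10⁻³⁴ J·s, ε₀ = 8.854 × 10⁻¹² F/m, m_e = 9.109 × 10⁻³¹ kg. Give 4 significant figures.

One atomic unit of force: F_au = E_h/a₀ = m_e²e⁶/((4πε₀)³ℏ⁴) = 8.220 × 10⁻⁸ N.
4.47 × 8.220 × 10⁻⁸ N = 3.674 × 10⁻⁷ N

3.674 × 10⁻⁷ N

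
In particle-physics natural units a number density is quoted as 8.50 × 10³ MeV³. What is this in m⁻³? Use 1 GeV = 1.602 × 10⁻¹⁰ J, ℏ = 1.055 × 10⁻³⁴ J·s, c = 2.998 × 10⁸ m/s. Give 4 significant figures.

1.104 × 10⁴² m⁻³

Number density is [L]⁻³ = [E]³/(ℏc)³.
1 GeV³ → 1/(ℏc)³ × (1 GeV in J)³ = 1.299 × 10⁴⁷ m⁻³.
Convert the energy scale: 8.50 × 10³ MeV³ = 8.50 × 10⁻⁶ GeV³.
Result: 8.50 × 10⁻⁶ × 1.299 × 10⁴⁷ = 1.104 × 10⁴² m⁻³.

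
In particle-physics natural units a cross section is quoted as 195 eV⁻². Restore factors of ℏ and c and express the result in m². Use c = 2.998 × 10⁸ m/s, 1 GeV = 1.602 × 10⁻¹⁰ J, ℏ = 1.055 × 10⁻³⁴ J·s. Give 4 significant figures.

7.601 × 10⁻¹² m²

Area is [L]² = [E]⁻²·(ℏc)²; restore (ℏc)².
1 GeV⁻² → (ℏc)² × (1 GeV in J)⁻² = 3.898 × 10⁻³² m².
Convert the energy scale: 195 eV⁻² = 1.95 × 10²⁰ GeV⁻².
Result: 1.95 × 10²⁰ × 3.898 × 10⁻³² = 7.601 × 10⁻¹² m².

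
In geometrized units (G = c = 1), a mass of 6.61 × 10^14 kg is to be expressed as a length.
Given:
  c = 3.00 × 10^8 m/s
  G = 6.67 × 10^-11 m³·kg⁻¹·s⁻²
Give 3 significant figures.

4.90 × 10^-13 m

In G = c = 1 units mass has dimensions of length; the conversion factor is G/c².
6.61 × 10^14 kg × (G/c²) = 4.90 × 10^-13 m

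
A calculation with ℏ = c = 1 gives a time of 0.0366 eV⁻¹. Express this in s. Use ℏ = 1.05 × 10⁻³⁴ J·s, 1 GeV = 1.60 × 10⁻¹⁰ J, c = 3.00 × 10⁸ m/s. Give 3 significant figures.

2.40 × 10⁻¹⁷ s

A time is [E]⁻¹ in ℏ=c=1; restore one factor of ℏ.
1 GeV⁻¹ → ℏ × (1 GeV in J)⁻¹ = 6.56 × 10⁻²⁵ s.
Convert the energy scale: 0.0366 eV⁻¹ = 3.66 × 10⁷ GeV⁻¹.
Result: 3.66 × 10⁷ × 6.56 × 10⁻²⁵ = 2.40 × 10⁻¹⁷ s.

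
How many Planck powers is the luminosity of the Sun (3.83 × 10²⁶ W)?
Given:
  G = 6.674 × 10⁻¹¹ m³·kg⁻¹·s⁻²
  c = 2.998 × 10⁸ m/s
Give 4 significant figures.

Planck power: P_P = c⁵/G = 3.629 × 10⁵² W.
3.83 × 10²⁶ / 3.629 × 10⁵² = 1.055 × 10⁻²⁶

1.055 × 10⁻²⁶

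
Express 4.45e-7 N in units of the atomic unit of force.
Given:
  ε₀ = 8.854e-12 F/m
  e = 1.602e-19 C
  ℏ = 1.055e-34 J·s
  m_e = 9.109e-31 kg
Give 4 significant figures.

atomic unit of force: F_au = E_h/a₀ = m_e²e⁶/((4πε₀)³ℏ⁴) = 8.220e-8 N.
4.45e-7 / 8.220e-8 = 5.414

5.414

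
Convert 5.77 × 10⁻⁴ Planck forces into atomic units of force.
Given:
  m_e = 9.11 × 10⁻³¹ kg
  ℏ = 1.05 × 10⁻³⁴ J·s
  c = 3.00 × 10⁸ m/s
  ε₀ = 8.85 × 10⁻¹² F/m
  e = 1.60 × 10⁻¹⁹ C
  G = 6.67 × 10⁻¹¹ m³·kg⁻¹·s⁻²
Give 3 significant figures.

Planck force: F_P = c⁴/G = 1.21 × 10⁴⁴ N
atomic unit of force: F_au = E_h/a₀ = m_e²e⁶/((4πε₀)³ℏ⁴) = 8.33 × 10⁻⁸ N
5.77 × 10⁻⁴ × 1.21 × 10⁴⁴ / 8.33 × 10⁻⁸ = 8.41 × 10⁴⁷

8.41 × 10⁴⁷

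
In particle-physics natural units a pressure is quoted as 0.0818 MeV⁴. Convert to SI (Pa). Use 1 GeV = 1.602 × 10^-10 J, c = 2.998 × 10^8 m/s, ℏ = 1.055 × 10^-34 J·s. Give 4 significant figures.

1.703 × 10^24 Pa

Pressure is [E]/[L]³ = [E]⁴/(ℏc)³.
1 GeV⁴ → 1/(ℏc)³ × (1 GeV in J)⁴ = 2.082 × 10^37 Pa.
Convert the energy scale: 0.0818 MeV⁴ = 8.18 × 10^-14 GeV⁴.
Result: 8.18 × 10^-14 × 2.082 × 10^37 = 1.703 × 10^24 Pa.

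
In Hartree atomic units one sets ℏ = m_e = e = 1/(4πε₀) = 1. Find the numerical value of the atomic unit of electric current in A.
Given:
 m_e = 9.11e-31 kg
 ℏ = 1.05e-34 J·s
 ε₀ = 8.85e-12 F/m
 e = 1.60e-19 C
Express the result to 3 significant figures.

I_au = e E_h/ℏ = m_e e⁵/((4πε₀)²ℏ³)
E_h = 4.38e-18 J
e·E_h/ℏ = 6.67e-3 A

6.67e-3 A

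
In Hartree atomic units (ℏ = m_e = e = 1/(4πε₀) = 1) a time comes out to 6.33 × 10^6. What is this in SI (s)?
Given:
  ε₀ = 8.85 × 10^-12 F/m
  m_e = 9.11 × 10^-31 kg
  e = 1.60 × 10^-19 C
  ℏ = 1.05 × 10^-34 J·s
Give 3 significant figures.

1.52 × 10^-10 s

One atomic unit of time: τ_au = (4πε₀)²ℏ³/(m_e e⁴) = 2.40 × 10^-17 s.
6.33 × 10^6 × 2.40 × 10^-17 s = 1.52 × 10^-10 s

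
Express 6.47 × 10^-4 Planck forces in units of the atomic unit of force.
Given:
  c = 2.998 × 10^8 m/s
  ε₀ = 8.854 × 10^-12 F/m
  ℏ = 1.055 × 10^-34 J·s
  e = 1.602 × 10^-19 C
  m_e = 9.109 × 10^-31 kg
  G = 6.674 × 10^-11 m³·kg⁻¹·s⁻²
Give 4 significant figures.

Planck force: F_P = c⁴/G = 1.210 × 10^44 N
atomic unit of force: F_au = E_h/a₀ = m_e²e⁶/((4πε₀)³ℏ⁴) = 8.220 × 10^-8 N
6.47 × 10^-4 × 1.210 × 10^44 / 8.220 × 10^-8 = 9.528 × 10^47

9.528 × 10^47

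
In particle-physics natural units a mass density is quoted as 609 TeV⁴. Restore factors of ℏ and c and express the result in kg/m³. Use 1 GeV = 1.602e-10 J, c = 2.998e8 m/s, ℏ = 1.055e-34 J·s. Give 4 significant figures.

1.410e35 kg/m³

Mass density is [E]/(c²[L]³) = [E]⁴/(ℏ³c⁵).
1 GeV⁴ → 1/(ℏ³c⁵) × (1 GeV in J)⁴ = 2.316e20 kg/m³.
Convert the energy scale: 609 TeV⁴ = 6.09e14 GeV⁴.
Result: 6.09e14 × 2.316e20 = 1.410e35 kg/m³.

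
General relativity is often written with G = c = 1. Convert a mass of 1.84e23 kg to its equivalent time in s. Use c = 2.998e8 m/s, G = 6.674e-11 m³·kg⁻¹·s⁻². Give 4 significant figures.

Mass → time via G/c³.
1.84e23 kg × (G/c³) = 4.557e-13 s

4.557e-13 s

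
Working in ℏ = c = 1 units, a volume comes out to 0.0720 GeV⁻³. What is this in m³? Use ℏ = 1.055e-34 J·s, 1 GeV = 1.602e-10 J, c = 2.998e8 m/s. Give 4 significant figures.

5.541e-49 m³

Volume is [L]³ = [E]⁻³·(ℏc)³.
1 GeV⁻³ → (ℏc)³ × (1 GeV in J)⁻³ = 7.696e-48 m³.
Result: 0.0720 × 7.696e-48 = 5.541e-49 m³.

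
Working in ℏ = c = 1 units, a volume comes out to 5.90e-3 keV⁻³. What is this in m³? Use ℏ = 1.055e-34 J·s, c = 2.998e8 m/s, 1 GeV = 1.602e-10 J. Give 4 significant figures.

4.541e-32 m³

Volume is [L]³ = [E]⁻³·(ℏc)³.
1 GeV⁻³ → (ℏc)³ × (1 GeV in J)⁻³ = 7.696e-48 m³.
Convert the energy scale: 5.90e-3 keV⁻³ = 5.90e15 GeV⁻³.
Result: 5.90e15 × 7.696e-48 = 4.541e-32 m³.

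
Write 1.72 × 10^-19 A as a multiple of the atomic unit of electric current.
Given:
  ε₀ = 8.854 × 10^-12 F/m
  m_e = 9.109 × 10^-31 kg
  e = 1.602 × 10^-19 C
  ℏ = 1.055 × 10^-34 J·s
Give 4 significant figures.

atomic unit of electric current: I_au = e E_h/ℏ = m_e e⁵/((4πε₀)²ℏ³) = 6.612 × 10^-3 A.
1.72 × 10^-19 / 6.612 × 10^-3 = 2.601 × 10^-17

2.601 × 10^-17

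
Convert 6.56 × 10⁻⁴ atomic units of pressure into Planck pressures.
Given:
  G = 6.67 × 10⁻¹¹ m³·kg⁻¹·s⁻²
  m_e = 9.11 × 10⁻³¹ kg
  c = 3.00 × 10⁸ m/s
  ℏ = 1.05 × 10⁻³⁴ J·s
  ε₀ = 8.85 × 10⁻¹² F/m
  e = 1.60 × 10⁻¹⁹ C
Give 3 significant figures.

atomic unit of pressure: P_au = E_h/a₀³ = m_e⁴e¹⁰/((4πε₀)⁵ℏ⁸) = 3.01 × 10¹³ Pa
Planck pressure: p_P = c⁷/(ℏG²) = 4.68 × 10¹¹³ Pa
6.56 × 10⁻⁴ × 3.01 × 10¹³ / 4.68 × 10¹¹³ = 4.22 × 10⁻¹⁰⁴

4.22 × 10⁻¹⁰⁴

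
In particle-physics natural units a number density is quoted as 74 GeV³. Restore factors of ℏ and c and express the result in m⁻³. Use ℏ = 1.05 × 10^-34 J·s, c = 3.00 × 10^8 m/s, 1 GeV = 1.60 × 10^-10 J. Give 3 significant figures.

9.70 × 10^48 m⁻³

Number density is [L]⁻³ = [E]³/(ℏc)³.
1 GeV³ → 1/(ℏc)³ × (1 GeV in J)³ = 1.31 × 10^47 m⁻³.
Result: 74 × 1.31 × 10^47 = 9.70 × 10^48 m⁻³.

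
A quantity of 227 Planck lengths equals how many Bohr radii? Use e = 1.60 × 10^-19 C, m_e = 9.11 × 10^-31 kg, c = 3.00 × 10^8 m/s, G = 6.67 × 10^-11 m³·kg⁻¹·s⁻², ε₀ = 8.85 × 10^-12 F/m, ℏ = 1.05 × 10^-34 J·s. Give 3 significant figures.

6.95 × 10^-23

Planck length: ℓ_P = √(ℏG/c³) = 1.61 × 10^-35 m
Bohr radius: a₀ = 4πε₀ℏ²/(m_e e²) = 5.26 × 10^-11 m
227 × 1.61 × 10^-35 / 5.26 × 10^-11 = 6.95 × 10^-23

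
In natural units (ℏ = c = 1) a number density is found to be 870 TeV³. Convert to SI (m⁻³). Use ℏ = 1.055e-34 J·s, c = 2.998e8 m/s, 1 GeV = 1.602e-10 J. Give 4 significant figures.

1.130e59 m⁻³

Number density is [L]⁻³ = [E]³/(ℏc)³.
1 GeV³ → 1/(ℏc)³ × (1 GeV in J)³ = 1.299e47 m⁻³.
Convert the energy scale: 870 TeV³ = 8.70e11 GeV³.
Result: 8.70e11 × 1.299e47 = 1.130e59 m⁻³.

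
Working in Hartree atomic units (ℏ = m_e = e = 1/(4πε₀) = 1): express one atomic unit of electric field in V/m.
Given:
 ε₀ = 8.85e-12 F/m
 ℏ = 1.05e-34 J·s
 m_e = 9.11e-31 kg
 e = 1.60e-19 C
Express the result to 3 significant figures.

From ℏ = m_e = e = 1/(4πε₀) = 1 the electric field scale is E_au = E_h/(e a₀) = m_e²e⁵/((4πε₀)³ℏ⁴).
E_h = 4.38e-18 J
a₀ = 5.26e-11 m
E_h/(e·a₀) = 5.20e11 V/m

5.20e11 V/m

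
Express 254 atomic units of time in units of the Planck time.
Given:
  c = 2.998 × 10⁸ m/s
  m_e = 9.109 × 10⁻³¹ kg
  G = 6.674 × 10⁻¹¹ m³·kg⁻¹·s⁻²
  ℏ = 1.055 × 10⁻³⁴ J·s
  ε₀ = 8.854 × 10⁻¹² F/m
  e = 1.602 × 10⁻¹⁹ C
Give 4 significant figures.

1.141 × 10²⁹

atomic unit of time: τ_au = (4πε₀)²ℏ³/(m_e e⁴) = 2.423 × 10⁻¹⁷ s
Planck time: t_P = √(ℏG/c⁵) = 5.392 × 10⁻⁴⁴ s
254 × 2.423 × 10⁻¹⁷ / 5.392 × 10⁻⁴⁴ = 1.141 × 10²⁹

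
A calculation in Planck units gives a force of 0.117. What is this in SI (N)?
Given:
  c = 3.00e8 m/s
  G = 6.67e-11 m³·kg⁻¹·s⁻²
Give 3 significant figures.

One Planck force: F_P = c⁴/G = 1.21e44 N.
0.117 × 1.21e44 N = 1.42e43 N

1.42e43 N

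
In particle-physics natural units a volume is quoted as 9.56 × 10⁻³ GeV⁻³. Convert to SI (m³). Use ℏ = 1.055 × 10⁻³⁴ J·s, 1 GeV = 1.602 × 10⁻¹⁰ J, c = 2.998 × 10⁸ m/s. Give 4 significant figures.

Volume is [L]³ = [E]⁻³·(ℏc)³.
1 GeV⁻³ → (ℏc)³ × (1 GeV in J)⁻³ = 7.696 × 10⁻⁴⁸ m³.
Result: 9.56 × 10⁻³ × 7.696 × 10⁻⁴⁸ = 7.357 × 10⁻⁵⁰ m³.

7.357 × 10⁻⁵⁰ m³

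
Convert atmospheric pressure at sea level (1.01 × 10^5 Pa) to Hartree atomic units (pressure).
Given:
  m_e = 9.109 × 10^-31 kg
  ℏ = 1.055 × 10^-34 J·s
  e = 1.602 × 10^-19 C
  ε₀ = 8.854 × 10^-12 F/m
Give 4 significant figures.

3.448 × 10^-9

atomic unit of pressure: P_au = E_h/a₀³ = m_e⁴e¹⁰/((4πε₀)⁵ℏ⁸) = 2.929 × 10^13 Pa.
1.01 × 10^5 / 2.929 × 10^13 = 3.448 × 10^-9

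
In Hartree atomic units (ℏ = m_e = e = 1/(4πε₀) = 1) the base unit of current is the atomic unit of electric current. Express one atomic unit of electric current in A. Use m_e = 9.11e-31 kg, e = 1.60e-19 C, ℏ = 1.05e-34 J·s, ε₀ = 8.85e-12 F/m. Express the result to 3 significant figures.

I_au = e E_h/ℏ = m_e e⁵/((4πε₀)²ℏ³)
E_h = 4.38e-18 J
e·E_h/ℏ = 6.67e-3 A

6.67e-3 A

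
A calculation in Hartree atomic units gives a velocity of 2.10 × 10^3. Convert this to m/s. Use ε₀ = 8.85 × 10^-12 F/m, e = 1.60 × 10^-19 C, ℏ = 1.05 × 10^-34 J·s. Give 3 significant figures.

One atomic unit of velocity: v_au = e²/(4πε₀ℏ) = 2.19 × 10^6 m/s.
2.10 × 10^3 × 2.19 × 10^6 m/s = 4.60 × 10^9 m/s

4.60 × 10^9 m/s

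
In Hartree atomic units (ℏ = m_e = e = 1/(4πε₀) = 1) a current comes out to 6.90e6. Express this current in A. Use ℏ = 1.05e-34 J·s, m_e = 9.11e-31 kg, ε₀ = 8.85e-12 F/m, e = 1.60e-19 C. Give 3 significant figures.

4.60e4 A

One atomic unit of electric current: I_au = e E_h/ℏ = m_e e⁵/((4πε₀)²ℏ³) = 6.67e-3 A.
6.90e6 × 6.67e-3 A = 4.60e4 A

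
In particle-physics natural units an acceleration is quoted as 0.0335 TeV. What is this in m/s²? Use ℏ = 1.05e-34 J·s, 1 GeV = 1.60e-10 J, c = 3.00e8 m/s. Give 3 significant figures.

1.53e34 m/s²

Acceleration is [L]/[T]² = c·[E]/ℏ.
1 GeV → c/ℏ × (1 GeV in J) = 4.57e32 m/s².
Convert the energy scale: 0.0335 TeV = 33.5 GeV.
Result: 33.5 × 4.57e32 = 1.53e34 m/s².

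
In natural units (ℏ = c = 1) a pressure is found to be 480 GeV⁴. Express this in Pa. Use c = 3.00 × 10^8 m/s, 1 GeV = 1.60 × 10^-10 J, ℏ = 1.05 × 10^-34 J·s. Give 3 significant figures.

1.01 × 10^40 Pa

Pressure is [E]/[L]³ = [E]⁴/(ℏc)³.
1 GeV⁴ → 1/(ℏc)³ × (1 GeV in J)⁴ = 2.10 × 10^37 Pa.
Result: 480 × 2.10 × 10^37 = 1.01 × 10^40 Pa.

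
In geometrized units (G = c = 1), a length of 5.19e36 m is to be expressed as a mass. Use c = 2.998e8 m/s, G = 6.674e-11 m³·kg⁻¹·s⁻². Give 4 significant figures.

Length → mass via c²/G.
5.19e36 m × (c²/G) = 6.989e63 kg

6.989e63 kg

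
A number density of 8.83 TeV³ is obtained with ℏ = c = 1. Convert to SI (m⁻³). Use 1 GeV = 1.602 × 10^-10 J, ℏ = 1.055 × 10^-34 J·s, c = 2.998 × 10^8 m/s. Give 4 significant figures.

Number density is [L]⁻³ = [E]³/(ℏc)³.
1 GeV³ → 1/(ℏc)³ × (1 GeV in J)³ = 1.299 × 10^47 m⁻³.
Convert the energy scale: 8.83 TeV³ = 8.83 × 10^9 GeV³.
Result: 8.83 × 10^9 × 1.299 × 10^47 = 1.147 × 10^57 m⁻³.

1.147 × 10^57 m⁻³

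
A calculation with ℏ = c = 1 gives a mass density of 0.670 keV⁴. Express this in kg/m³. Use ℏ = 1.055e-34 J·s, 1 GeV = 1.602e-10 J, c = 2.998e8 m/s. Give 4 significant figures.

Mass density is [E]/(c²[L]³) = [E]⁴/(ℏ³c⁵).
1 GeV⁴ → 1/(ℏ³c⁵) × (1 GeV in J)⁴ = 2.316e20 kg/m³.
Convert the energy scale: 0.670 keV⁴ = 6.70e-25 GeV⁴.
Result: 6.70e-25 × 2.316e20 = 1.552e-4 kg/m³.

1.552e-4 kg/m³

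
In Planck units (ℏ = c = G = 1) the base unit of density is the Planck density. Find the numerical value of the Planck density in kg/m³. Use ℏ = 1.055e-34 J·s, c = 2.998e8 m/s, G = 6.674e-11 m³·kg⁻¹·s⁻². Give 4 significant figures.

ρ_P = c⁵/(ℏG²)
  = 2.422e42 / 4.699e-55
  = 5.154e96 kg/m³

5.154e96 kg/m³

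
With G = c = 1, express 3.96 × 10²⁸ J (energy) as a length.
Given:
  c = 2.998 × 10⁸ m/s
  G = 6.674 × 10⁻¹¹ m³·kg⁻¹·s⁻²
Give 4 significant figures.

Energy → length via G/c⁴.
3.96 × 10²⁸ J × (G/c⁴) = 3.272 × 10⁻¹⁶ m

3.272 × 10⁻¹⁶ m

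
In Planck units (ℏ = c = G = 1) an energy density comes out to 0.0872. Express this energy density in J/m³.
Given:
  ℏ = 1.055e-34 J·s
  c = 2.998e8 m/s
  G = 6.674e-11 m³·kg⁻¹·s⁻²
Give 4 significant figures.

4.039e112 J/m³

One Planck energy density: u_P = c⁷/(ℏG²) = 4.632e113 J/m³.
0.0872 × 4.632e113 J/m³ = 4.039e112 J/m³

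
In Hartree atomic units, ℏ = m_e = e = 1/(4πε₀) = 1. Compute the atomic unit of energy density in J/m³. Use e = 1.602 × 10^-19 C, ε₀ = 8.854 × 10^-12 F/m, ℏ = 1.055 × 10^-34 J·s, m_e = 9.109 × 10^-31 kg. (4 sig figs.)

Dimensional analysis gives u_au = E_h/a₀³ = m_e⁴e¹⁰/((4πε₀)⁵ℏ⁸).
E_h = 4.354 × 10^-18 J
a₀ = 5.297 × 10^-11 m
E_h/a₀³ = 2.929 × 10^13 J/m³

2.929 × 10^13 J/m³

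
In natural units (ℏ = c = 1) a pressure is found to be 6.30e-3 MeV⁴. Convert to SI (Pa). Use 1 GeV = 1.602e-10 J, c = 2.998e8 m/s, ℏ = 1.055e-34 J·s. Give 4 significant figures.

Pressure is [E]/[L]³ = [E]⁴/(ℏc)³.
1 GeV⁴ → 1/(ℏc)³ × (1 GeV in J)⁴ = 2.082e37 Pa.
Convert the energy scale: 6.30e-3 MeV⁴ = 6.30e-15 GeV⁴.
Result: 6.30e-15 × 2.082e37 = 1.311e23 Pa.

1.311e23 Pa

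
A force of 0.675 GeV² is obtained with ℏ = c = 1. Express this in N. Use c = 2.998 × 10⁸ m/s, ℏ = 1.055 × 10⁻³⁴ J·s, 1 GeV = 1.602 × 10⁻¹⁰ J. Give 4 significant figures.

5.477 × 10⁵ N

Force is [E]/[L] = [E]²/(ℏc); restore (ℏc)⁻¹.
1 GeV² → 1/(ℏc) × (1 GeV in J)² = 8.114 × 10⁵ N.
Result: 0.675 × 8.114 × 10⁵ = 5.477 × 10⁵ N.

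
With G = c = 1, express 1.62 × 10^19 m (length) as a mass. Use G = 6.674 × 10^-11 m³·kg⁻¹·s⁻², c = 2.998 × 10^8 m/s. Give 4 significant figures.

Length → mass via c²/G.
1.62 × 10^19 m × (c²/G) = 2.182 × 10^46 kg

2.182 × 10^46 kg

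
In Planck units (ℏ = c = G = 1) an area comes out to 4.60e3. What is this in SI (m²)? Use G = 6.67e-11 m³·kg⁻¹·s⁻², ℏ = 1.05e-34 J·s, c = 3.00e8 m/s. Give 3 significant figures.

One Planck area: A_P = ℏG/c³ = 2.59e-70 m².
4.60e3 × 2.59e-70 m² = 1.19e-66 m²

1.19e-66 m²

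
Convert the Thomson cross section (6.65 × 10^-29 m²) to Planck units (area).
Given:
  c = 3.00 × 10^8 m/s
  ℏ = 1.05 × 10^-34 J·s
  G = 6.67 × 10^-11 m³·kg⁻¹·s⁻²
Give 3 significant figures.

Planck area: A_P = ℏG/c³ = 2.59 × 10^-70 m².
6.65 × 10^-29 / 2.59 × 10^-70 = 2.56 × 10^41

2.56 × 10^41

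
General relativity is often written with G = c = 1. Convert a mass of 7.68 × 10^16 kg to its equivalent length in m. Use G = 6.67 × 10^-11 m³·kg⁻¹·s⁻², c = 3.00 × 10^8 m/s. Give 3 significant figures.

5.69 × 10^-11 m

In G = c = 1 units mass has dimensions of length; the conversion factor is G/c².
7.68 × 10^16 kg × (G/c²) = 5.69 × 10^-11 m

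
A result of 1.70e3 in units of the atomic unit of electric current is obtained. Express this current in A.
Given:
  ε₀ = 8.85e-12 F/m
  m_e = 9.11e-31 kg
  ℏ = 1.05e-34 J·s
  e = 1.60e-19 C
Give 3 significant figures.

One atomic unit of electric current: I_au = e E_h/ℏ = m_e e⁵/((4πε₀)²ℏ³) = 6.67e-3 A.
1.70e3 × 6.67e-3 A = 11.3 A

11.3 A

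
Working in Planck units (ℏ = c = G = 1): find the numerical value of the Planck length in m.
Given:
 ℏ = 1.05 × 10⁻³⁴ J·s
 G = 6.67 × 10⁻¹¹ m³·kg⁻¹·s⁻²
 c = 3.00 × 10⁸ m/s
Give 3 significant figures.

1.61 × 10⁻³⁵ m

From ℏ = c = G = 1 the length scale is ℓ_P = √(ℏG/c³).
  = √(2.59 × 10⁻⁷⁰)
  = 1.61 × 10⁻³⁵ m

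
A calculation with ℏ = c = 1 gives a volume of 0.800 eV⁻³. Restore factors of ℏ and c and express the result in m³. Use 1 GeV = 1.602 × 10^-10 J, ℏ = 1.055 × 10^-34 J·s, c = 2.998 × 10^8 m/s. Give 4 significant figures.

Volume is [L]³ = [E]⁻³·(ℏc)³.
1 GeV⁻³ → (ℏc)³ × (1 GeV in J)⁻³ = 7.696 × 10^-48 m³.
Convert the energy scale: 0.800 eV⁻³ = 8.00 × 10^26 GeV⁻³.
Result: 8.00 × 10^26 × 7.696 × 10^-48 = 6.157 × 10^-21 m³.

6.157 × 10^-21 m³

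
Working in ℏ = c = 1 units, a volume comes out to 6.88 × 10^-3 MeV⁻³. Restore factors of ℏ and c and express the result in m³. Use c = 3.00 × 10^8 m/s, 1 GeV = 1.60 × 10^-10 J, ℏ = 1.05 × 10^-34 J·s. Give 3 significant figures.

Volume is [L]³ = [E]⁻³·(ℏc)³.
1 GeV⁻³ → (ℏc)³ × (1 GeV in J)⁻³ = 7.63 × 10^-48 m³.
Convert the energy scale: 6.88 × 10^-3 MeV⁻³ = 6.88 × 10^6 GeV⁻³.
Result: 6.88 × 10^6 × 7.63 × 10^-48 = 5.25 × 10^-41 m³.

5.25 × 10^-41 m³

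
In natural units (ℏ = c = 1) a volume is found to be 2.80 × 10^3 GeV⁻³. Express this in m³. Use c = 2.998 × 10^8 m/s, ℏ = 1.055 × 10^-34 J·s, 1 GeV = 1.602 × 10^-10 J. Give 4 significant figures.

2.155 × 10^-44 m³

Volume is [L]³ = [E]⁻³·(ℏc)³.
1 GeV⁻³ → (ℏc)³ × (1 GeV in J)⁻³ = 7.696 × 10^-48 m³.
Result: 2.80 × 10^3 × 7.696 × 10^-48 = 2.155 × 10^-44 m³.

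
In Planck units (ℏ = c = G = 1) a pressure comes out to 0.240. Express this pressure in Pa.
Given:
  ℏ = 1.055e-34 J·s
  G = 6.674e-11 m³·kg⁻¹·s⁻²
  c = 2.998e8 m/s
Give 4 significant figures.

One Planck pressure: p_P = c⁷/(ℏG²) = 4.632e113 Pa.
0.240 × 4.632e113 Pa = 1.112e113 Pa

1.112e113 Pa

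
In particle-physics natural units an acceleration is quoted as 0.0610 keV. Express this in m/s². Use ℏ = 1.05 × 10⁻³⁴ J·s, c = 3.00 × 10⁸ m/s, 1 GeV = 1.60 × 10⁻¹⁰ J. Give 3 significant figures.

Acceleration is [L]/[T]² = c·[E]/ℏ.
1 GeV → c/ℏ × (1 GeV in J) = 4.57 × 10³² m/s².
Convert the energy scale: 0.0610 keV = 6.10 × 10⁻⁸ GeV.
Result: 6.10 × 10⁻⁸ × 4.57 × 10³² = 2.79 × 10²⁵ m/s².

2.79 × 10²⁵ m/s²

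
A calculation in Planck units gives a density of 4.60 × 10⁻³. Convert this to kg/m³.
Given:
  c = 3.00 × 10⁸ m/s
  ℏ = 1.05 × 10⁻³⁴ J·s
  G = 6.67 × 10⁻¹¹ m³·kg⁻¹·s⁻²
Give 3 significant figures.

2.39 × 10⁹⁴ kg/m³

One Planck density: ρ_P = c⁵/(ℏG²) = 5.20 × 10⁹⁶ kg/m³.
4.60 × 10⁻³ × 5.20 × 10⁹⁶ kg/m³ = 2.39 × 10⁹⁴ kg/m³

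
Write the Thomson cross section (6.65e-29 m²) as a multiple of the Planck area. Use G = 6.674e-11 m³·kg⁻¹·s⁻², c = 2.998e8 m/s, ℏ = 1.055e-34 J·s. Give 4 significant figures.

Planck area: A_P = ℏG/c³ = 2.613e-70 m².
6.65e-29 / 2.613e-70 = 2.545e41

2.545e41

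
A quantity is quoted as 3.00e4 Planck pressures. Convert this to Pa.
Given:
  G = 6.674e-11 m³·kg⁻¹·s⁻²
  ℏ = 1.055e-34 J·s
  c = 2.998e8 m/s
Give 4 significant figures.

1.390e118 Pa

One Planck pressure: p_P = c⁷/(ℏG²) = 4.632e113 Pa.
3.00e4 × 4.632e113 Pa = 1.390e118 Pa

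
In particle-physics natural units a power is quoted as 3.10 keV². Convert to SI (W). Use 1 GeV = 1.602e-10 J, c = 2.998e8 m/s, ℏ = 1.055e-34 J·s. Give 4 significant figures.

Power is [E]/[T] = [E]²/ℏ.
1 GeV² → 1/ℏ × (1 GeV in J)² = 2.433e14 W.
Convert the energy scale: 3.10 keV² = 3.10e-12 GeV².
Result: 3.10e-12 × 2.433e14 = 754.1 W.

754.1 W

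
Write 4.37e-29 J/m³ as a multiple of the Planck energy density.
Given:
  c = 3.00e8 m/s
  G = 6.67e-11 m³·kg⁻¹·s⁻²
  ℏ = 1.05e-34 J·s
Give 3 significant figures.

Planck energy density: u_P = c⁷/(ℏG²) = 4.68e113 J/m³.
4.37e-29 / 4.68e113 = 9.33e-143

9.33e-143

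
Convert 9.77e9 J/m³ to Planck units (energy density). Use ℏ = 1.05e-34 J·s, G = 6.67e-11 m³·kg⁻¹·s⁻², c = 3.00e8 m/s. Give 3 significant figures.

2.09e-104

Planck energy density: u_P = c⁷/(ℏG²) = 4.68e113 J/m³.
9.77e9 / 4.68e113 = 2.09e-104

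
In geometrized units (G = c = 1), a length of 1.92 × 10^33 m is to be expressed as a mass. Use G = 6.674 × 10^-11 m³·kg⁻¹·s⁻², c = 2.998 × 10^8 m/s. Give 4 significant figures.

Length → mass via c²/G.
1.92 × 10^33 m × (c²/G) = 2.586 × 10^60 kg

2.586 × 10^60 kg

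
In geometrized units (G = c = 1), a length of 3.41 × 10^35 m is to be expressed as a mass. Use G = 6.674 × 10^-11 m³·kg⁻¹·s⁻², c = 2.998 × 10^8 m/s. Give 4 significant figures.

Length → mass via c²/G.
3.41 × 10^35 m × (c²/G) = 4.592 × 10^62 kg

4.592 × 10^62 kg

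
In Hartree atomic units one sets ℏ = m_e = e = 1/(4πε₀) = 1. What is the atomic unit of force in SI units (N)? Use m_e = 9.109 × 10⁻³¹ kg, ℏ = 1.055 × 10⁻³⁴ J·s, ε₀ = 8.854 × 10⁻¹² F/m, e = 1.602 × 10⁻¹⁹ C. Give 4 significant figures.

8.220 × 10⁻⁸ N

F_au = E_h/a₀ = m_e²e⁶/((4πε₀)³ℏ⁴)
E_h = 4.354 × 10⁻¹⁸ J
a₀ = 5.297 × 10⁻¹¹ m
E_h/a₀ = 8.220 × 10⁻⁸ N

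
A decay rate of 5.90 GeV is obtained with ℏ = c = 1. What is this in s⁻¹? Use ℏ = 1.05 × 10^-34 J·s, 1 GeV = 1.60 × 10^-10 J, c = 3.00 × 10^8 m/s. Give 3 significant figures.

8.99 × 10^24 s⁻¹

A rate is [E]/ℏ; divide by ℏ.
1 GeV → 1/ℏ × (1 GeV in J) = 1.52 × 10^24 s⁻¹.
Result: 5.90 × 1.52 × 10^24 = 8.99 × 10^24 s⁻¹.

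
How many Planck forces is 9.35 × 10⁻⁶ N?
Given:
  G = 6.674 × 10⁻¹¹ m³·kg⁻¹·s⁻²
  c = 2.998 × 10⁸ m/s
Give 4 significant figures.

Planck force: F_P = c⁴/G = 1.210 × 10⁴⁴ N.
9.35 × 10⁻⁶ / 1.210 × 10⁴⁴ = 7.725 × 10⁻⁵⁰

7.725 × 10⁻⁵⁰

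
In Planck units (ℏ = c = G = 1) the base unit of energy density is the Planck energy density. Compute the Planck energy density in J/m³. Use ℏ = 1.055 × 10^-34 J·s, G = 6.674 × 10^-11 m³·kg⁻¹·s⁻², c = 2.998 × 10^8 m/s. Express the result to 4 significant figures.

u_P = c⁷/(ℏG²)
  = 2.177 × 10^59 / 4.699 × 10^-55
  = 4.632 × 10^113 J/m³

4.632 × 10^113 J/m³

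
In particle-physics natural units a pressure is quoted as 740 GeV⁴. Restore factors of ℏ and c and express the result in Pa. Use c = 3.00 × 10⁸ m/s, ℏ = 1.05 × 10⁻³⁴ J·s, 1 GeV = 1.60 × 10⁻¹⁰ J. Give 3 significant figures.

1.55 × 10⁴⁰ Pa

Pressure is [E]/[L]³ = [E]⁴/(ℏc)³.
1 GeV⁴ → 1/(ℏc)³ × (1 GeV in J)⁴ = 2.10 × 10³⁷ Pa.
Result: 740 × 2.10 × 10³⁷ = 1.55 × 10⁴⁰ Pa.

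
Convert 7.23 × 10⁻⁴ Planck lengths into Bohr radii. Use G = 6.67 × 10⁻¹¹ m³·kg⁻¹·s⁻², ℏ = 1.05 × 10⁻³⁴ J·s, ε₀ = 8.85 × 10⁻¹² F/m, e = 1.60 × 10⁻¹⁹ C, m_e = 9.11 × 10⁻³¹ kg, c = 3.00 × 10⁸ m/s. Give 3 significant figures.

Planck length: ℓ_P = √(ℏG/c³) = 1.61 × 10⁻³⁵ m
Bohr radius: a₀ = 4πε₀ℏ²/(m_e e²) = 5.26 × 10⁻¹¹ m
7.23 × 10⁻⁴ × 1.61 × 10⁻³⁵ / 5.26 × 10⁻¹¹ = 2.21 × 10⁻²⁸

2.21 × 10⁻²⁸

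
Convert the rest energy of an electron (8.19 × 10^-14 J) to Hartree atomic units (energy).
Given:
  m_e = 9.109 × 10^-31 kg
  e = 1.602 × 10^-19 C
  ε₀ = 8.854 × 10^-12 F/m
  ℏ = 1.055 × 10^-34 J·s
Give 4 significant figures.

hartree: E_h = m_e e⁴/(4πε₀ℏ)² = 4.354 × 10^-18 J.
8.19 × 10^-14 / 4.354 × 10^-18 = 1.881 × 10^4

1.881 × 10^4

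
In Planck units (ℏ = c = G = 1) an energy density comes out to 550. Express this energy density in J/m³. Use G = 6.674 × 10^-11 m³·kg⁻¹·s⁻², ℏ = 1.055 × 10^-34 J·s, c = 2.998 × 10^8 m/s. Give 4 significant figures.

2.548 × 10^116 J/m³

One Planck energy density: u_P = c⁷/(ℏG²) = 4.632 × 10^113 J/m³.
550 × 4.632 × 10^113 J/m³ = 2.548 × 10^116 J/m³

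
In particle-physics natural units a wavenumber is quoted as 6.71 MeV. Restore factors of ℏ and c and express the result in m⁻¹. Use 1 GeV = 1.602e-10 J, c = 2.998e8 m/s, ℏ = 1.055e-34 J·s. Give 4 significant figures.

Inverse length is [E]/(ℏc).
1 GeV → 1/(ℏc) × (1 GeV in J) = 5.065e15 m⁻¹.
Convert the energy scale: 6.71 MeV = 6.71e-3 GeV.
Result: 6.71e-3 × 5.065e15 = 3.399e13 m⁻¹.

3.399e13 m⁻¹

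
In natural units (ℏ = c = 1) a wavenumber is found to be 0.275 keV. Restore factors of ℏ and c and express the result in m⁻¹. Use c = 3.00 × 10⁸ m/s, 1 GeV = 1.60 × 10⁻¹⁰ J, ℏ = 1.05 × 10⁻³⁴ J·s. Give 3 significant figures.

Inverse length is [E]/(ℏc).
1 GeV → 1/(ℏc) × (1 GeV in J) = 5.08 × 10¹⁵ m⁻¹.
Convert the energy scale: 0.275 keV = 2.75 × 10⁻⁷ GeV.
Result: 2.75 × 10⁻⁷ × 5.08 × 10¹⁵ = 1.40 × 10⁹ m⁻¹.

1.40 × 10⁹ m⁻¹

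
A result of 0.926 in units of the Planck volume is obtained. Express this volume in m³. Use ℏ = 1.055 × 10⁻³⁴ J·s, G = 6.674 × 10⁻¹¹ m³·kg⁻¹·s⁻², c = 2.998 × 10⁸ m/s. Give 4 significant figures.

3.911 × 10⁻¹⁰⁵ m³

One Planck volume: V_P = (ℏG/c³)^(3/2) = 4.224 × 10⁻¹⁰⁵ m³.
0.926 × 4.224 × 10⁻¹⁰⁵ m³ = 3.911 × 10⁻¹⁰⁵ m³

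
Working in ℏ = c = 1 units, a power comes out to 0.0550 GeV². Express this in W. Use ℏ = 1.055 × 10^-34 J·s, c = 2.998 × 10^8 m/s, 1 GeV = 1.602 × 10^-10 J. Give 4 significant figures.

1.338 × 10^13 W

Power is [E]/[T] = [E]²/ℏ.
1 GeV² → 1/ℏ × (1 GeV in J)² = 2.433 × 10^14 W.
Result: 0.0550 × 2.433 × 10^14 = 1.338 × 10^13 W.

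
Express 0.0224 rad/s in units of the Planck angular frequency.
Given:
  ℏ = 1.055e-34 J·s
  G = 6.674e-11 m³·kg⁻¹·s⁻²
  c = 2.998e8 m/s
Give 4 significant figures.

1.208e-45

Planck angular frequency: ω_P = √(c⁵/(ℏG)) = 1.855e43 rad/s.
0.0224 / 1.855e43 = 1.208e-45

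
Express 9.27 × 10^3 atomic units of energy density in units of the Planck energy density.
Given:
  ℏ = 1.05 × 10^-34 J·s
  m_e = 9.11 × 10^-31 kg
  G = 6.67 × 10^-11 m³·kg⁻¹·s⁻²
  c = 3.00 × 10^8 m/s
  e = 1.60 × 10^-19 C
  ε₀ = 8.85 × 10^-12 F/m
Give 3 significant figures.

5.97 × 10^-97

atomic unit of energy density: u_au = E_h/a₀³ = m_e⁴e¹⁰/((4πε₀)⁵ℏ⁸) = 3.01 × 10^13 J/m³
Planck energy density: u_P = c⁷/(ℏG²) = 4.68 × 10^113 J/m³
9.27 × 10^3 × 3.01 × 10^13 / 4.68 × 10^113 = 5.97 × 10^-97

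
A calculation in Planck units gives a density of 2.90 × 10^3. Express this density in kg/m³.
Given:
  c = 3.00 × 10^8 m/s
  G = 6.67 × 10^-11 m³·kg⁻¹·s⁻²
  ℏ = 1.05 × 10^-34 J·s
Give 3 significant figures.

1.51 × 10^100 kg/m³

One Planck density: ρ_P = c⁵/(ℏG²) = 5.20 × 10^96 kg/m³.
2.90 × 10^3 × 5.20 × 10^96 kg/m³ = 1.51 × 10^100 kg/m³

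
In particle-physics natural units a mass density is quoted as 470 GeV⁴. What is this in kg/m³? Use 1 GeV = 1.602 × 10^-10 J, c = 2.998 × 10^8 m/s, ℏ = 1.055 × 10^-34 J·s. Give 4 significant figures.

1.089 × 10^23 kg/m³

Mass density is [E]/(c²[L]³) = [E]⁴/(ℏ³c⁵).
1 GeV⁴ → 1/(ℏ³c⁵) × (1 GeV in J)⁴ = 2.316 × 10^20 kg/m³.
Result: 470 × 2.316 × 10^20 = 1.089 × 10^23 kg/m³.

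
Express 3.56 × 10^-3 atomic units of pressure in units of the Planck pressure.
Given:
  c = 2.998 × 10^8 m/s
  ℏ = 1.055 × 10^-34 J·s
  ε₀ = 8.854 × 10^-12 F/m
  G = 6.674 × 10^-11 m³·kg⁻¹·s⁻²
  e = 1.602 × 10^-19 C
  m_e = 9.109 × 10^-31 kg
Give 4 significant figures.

2.251 × 10^-103

atomic unit of pressure: P_au = E_h/a₀³ = m_e⁴e¹⁰/((4πε₀)⁵ℏ⁸) = 2.929 × 10^13 Pa
Planck pressure: p_P = c⁷/(ℏG²) = 4.632 × 10^113 Pa
3.56 × 10^-3 × 2.929 × 10^13 / 4.632 × 10^113 = 2.251 × 10^-103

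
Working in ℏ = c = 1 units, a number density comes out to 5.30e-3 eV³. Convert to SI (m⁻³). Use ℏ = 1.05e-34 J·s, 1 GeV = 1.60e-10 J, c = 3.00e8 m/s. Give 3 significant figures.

Number density is [L]⁻³ = [E]³/(ℏc)³.
1 GeV³ → 1/(ℏc)³ × (1 GeV in J)³ = 1.31e47 m⁻³.
Convert the energy scale: 5.30e-3 eV³ = 5.30e-30 GeV³.
Result: 5.30e-30 × 1.31e47 = 6.95e17 m⁻³.

6.95e17 m⁻³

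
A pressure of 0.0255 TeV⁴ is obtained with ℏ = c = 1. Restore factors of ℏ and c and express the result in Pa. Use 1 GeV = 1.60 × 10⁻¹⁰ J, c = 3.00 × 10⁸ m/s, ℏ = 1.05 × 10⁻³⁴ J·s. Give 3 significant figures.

Pressure is [E]/[L]³ = [E]⁴/(ℏc)³.
1 GeV⁴ → 1/(ℏc)³ × (1 GeV in J)⁴ = 2.10 × 10³⁷ Pa.
Convert the energy scale: 0.0255 TeV⁴ = 2.55 × 10¹⁰ GeV⁴.
Result: 2.55 × 10¹⁰ × 2.10 × 10³⁷ = 5.35 × 10⁴⁷ Pa.

5.35 × 10⁴⁷ Pa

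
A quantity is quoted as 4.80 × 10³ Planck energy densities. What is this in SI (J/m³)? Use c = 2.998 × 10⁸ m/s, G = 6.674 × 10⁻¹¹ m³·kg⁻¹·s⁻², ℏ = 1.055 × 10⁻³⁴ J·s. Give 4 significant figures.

One Planck energy density: u_P = c⁷/(ℏG²) = 4.632 × 10¹¹³ J/m³.
4.80 × 10³ × 4.632 × 10¹¹³ J/m³ = 2.224 × 10¹¹⁷ J/m³

2.224 × 10¹¹⁷ J/m³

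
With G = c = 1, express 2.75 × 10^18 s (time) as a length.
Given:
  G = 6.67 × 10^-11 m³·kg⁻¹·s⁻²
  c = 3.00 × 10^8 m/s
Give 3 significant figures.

Time → length via c.
2.75 × 10^18 s × (c) = 8.25 × 10^26 m

8.25 × 10^26 m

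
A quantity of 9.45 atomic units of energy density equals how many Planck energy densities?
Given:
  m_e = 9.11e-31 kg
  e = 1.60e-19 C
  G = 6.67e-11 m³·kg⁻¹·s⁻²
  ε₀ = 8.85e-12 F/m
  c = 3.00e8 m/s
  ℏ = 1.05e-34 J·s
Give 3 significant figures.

6.08e-100

atomic unit of energy density: u_au = E_h/a₀³ = m_e⁴e¹⁰/((4πε₀)⁵ℏ⁸) = 3.01e13 J/m³
Planck energy density: u_P = c⁷/(ℏG²) = 4.68e113 J/m³
9.45 × 3.01e13 / 4.68e113 = 6.08e-100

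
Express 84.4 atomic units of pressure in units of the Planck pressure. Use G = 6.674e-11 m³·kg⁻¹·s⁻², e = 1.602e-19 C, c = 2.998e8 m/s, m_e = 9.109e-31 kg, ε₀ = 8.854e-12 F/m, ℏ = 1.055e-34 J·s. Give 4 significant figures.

atomic unit of pressure: P_au = E_h/a₀³ = m_e⁴e¹⁰/((4πε₀)⁵ℏ⁸) = 2.929e13 Pa
Planck pressure: p_P = c⁷/(ℏG²) = 4.632e113 Pa
84.4 × 2.929e13 / 4.632e113 = 5.337e-99

5.337e-99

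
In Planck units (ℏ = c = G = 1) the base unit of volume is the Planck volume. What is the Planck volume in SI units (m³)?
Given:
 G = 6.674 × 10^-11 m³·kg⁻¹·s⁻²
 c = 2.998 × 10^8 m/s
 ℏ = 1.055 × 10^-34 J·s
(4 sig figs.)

4.224 × 10^-105 m³

V_P = (ℏG/c³)^(3/2)
  = √(1.784 × 10^-209)
  = 4.224 × 10^-105 m³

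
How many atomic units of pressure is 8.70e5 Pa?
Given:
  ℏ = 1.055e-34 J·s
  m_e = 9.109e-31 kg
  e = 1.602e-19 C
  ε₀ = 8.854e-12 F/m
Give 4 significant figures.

2.970e-8

atomic unit of pressure: P_au = E_h/a₀³ = m_e⁴e¹⁰/((4πε₀)⁵ℏ⁸) = 2.929e13 Pa.
8.70e5 / 2.929e13 = 2.970e-8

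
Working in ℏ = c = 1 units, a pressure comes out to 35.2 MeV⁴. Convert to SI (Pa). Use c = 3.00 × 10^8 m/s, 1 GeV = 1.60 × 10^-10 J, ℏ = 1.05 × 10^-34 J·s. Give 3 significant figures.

Pressure is [E]/[L]³ = [E]⁴/(ℏc)³.
1 GeV⁴ → 1/(ℏc)³ × (1 GeV in J)⁴ = 2.10 × 10^37 Pa.
Convert the energy scale: 35.2 MeV⁴ = 3.52 × 10^-11 GeV⁴.
Result: 3.52 × 10^-11 × 2.10 × 10^37 = 7.38 × 10^26 Pa.

7.38 × 10^26 Pa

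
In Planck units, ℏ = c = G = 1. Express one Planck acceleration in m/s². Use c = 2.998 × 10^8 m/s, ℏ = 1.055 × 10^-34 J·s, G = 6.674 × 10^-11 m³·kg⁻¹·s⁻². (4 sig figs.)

5.560 × 10^51 m/s²

The unique combination of the constants set to 1 with dimensions of acceleration is a_P = √(c⁷/(ℏG)).
  = √(3.092 × 10^103)
  = 5.560 × 10^51 m/s²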